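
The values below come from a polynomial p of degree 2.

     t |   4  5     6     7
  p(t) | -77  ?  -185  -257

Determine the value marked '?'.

On equispaced nodes a degree-2 polynomial has vanishing third forward difference, so
  - p(4) + 3·p(5) - 3·p(6) + p(7) = 0.
Substituting the known values and solving for p(5):
  3·p(5) = -375
  p(5) = -125.

-125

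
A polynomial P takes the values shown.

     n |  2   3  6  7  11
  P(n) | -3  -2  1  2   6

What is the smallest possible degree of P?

1

Divided differences on the nodes 2, 3, 6, 7, 11:
  order 0: -3  -2  1  2  6
  order 1: 1  1  1  1
  order 2: 0  0  0
  order 3: 0  0
  order 4: 0
The order-1 divided differences are all 1 (nonzero) and every higher order vanishes, so the data lies on a polynomial of degree exactly 1.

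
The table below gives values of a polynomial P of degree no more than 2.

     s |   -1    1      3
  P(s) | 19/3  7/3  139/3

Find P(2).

55/3

Write P(s) = as^2 + bs + c. Substituting each data point gives a linear system:
  a - b + c = 19/3
  a + b + c = 7/3
  9a + 3b + c = 139/3
Solving the system yields a = 6, b = -2, c = -5/3.
So P(s) = 6s^2 - 2s - 5/3.
Then P(2) = 55/3.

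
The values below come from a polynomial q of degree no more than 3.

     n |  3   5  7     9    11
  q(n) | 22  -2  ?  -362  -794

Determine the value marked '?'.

-114

The 4 known points determine the degree-3 polynomial uniquely.
Write q(n) = an^3 + bn^2 + cn + d. Substituting each data point gives a linear system:
  27a + 9b + 3c + d = 22
  125a + 25b + 5c + d = -2
  729a + 81b + 9c + d = -362
  1331a + 121b + 11c + d = -794
Solving the system yields a = -1, b = 4, c = 5, d = -2.
So q(n) = -n^3 + 4n^2 + 5n - 2.
Then q(7) = -114.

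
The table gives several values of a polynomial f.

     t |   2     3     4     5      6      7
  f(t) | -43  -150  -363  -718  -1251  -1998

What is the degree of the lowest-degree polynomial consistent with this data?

3

Forward differences of the values at t = 2, 3, 4, 5, 6, 7:
  f  : -43  -150  -363  -718  -1251  -1998
  Δ  : -107  -213  -355  -533  -747
  Δ^2: -106  -142  -178  -214
  Δ^3: -36  -36  -36
  Δ^4: 0  0
  Δ^5: 0
The third differences are constant (-36) and nonzero, while all higher differences vanish, so the minimal degree is 3.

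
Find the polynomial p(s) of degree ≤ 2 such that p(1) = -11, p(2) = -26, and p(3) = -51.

Write p(s) = as^2 + bs + c. Substituting each data point gives a linear system:
  a + b + c = -11
  4a + 2b + c = -26
  9a + 3b + c = -51
Solving the system yields a = -5, b = 0, c = -6.
So p(s) = -5s² - 6.
Check: p(3) = -51. ✓

p(s) = -5s^2 - 6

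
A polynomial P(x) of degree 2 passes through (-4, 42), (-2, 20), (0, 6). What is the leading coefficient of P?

Write P(x) = ax^2 + bx + c. Substituting each data point gives a linear system:
  16a - 4b + c = 42
  4a - 2b + c = 20
  c = 6
Solving the system yields a = 1, b = -5, c = 6.
So P(x) = x^2 - 5x + 6.
The leading coefficient is 1.

1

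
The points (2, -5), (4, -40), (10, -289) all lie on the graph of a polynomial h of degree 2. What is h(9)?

Write h(s) = as^2 + bs + c. Substituting each data point gives a linear system:
  4a + 2b + c = -5
  16a + 4b + c = -40
  100a + 10b + c = -289
Solving the system yields a = -3, b = 1/2, c = 6.
So h(s) = -3s² + (1/2)s + 6.
Then h(9) = -465/2.

-465/2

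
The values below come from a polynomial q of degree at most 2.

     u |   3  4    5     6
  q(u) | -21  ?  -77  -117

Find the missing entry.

-45

The 3 known points determine the degree-2 polynomial uniquely.
Write q(u) = au^2 + bu + c. Substituting each data point gives a linear system:
  9a + 3b + c = -21
  25a + 5b + c = -77
  36a + 6b + c = -117
Solving the system yields a = -4, b = 4, c = 3.
So q(u) = -4u^2 + 4u + 3.
Then q(4) = -45.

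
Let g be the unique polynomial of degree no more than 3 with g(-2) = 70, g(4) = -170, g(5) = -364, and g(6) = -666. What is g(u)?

Write g(u) = au^3 + bu^2 + cu + d. Substituting each data point gives a linear system:
  -8a + 4b - 2c + d = 70
  64a + 16b + 4c + d = -170
  125a + 25b + 5c + d = -364
  216a + 36b + 6c + d = -666
Solving the system yields a = -4, b = 6, c = -4, d = 6.
So g(u) = -4u^3 + 6u^2 - 4u + 6.
Check: g(6) = -666. ✓

g(u) = -4u^3 + 6u^2 - 4u + 6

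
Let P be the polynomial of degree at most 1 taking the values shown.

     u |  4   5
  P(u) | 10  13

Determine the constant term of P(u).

-2

Write P(u) = au + b. Substituting each data point gives a linear system:
  4a + b = 10
  5a + b = 13
Solving the system yields a = 3, b = -2.
So P(u) = 3u - 2.
The constant term is -2.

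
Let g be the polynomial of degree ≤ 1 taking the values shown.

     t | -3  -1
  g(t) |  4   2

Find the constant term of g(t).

1

Write g(t) = at + b. Substituting each data point gives a linear system:
  -3a + b = 4
  -a + b = 2
Solving the system yields a = -1, b = 1.
So g(t) = -t + 1.
The constant term is 1.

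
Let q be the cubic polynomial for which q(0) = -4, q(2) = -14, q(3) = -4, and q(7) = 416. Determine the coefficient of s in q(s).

Write q(s) = as^3 + bs^2 + cs + d. Substituting each data point gives a linear system:
  d = -4
  8a + 4b + 2c + d = -14
  27a + 9b + 3c + d = -4
  343a + 49b + 7c + d = 416
Solving the system yields a = 2, b = -5, c = -3, d = -4.
So q(s) = 2s^3 - 5s^2 - 3s - 4.
The coefficient of s is -3.

-3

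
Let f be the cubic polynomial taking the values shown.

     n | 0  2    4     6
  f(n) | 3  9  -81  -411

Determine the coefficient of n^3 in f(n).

-3

Write f(n) = an^3 + bn^2 + cn + d. Substituting each data point gives a linear system:
  d = 3
  8a + 4b + 2c + d = 9
  64a + 16b + 4c + d = -81
  216a + 36b + 6c + d = -411
Solving the system yields a = -3, b = 6, c = 3, d = 3.
So f(n) = -3n³ + 6n² + 3n + 3.
The leading coefficient is -3.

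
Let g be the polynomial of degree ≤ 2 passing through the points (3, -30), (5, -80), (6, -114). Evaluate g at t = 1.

Using the Lagrange interpolation formula with nodes 3, 5, 6:
  L_0(t) = (t - 5)(t - 6) / 6
  L_1(t) = (t - 3)(t - 6) / -2
  L_2(t) = (t - 3)(t - 5) / 3
Then g(t) = -30·L_0(t) - 80·L_1(t) - 114·L_2(t).
Expanding and collecting terms gives g(t) = -3t² - t.
Evaluating at t = 1: g(1) = -4.

-4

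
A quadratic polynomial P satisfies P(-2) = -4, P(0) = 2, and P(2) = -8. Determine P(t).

Using the Lagrange interpolation formula with nodes -2, 0, 2:
  L_0(t) = t(t - 2) / 8
  L_1(t) = (t + 2)(t - 2) / -4
  L_2(t) = (t + 2)t / 8
Then P(t) = -4·L_0(t) + 2·L_1(t) - 8·L_2(t).
Expanding and collecting terms gives P(t) = -2t^2 - t + 2.
Check: P(2) = -8. ✓

P(t) = -2t^2 - t + 2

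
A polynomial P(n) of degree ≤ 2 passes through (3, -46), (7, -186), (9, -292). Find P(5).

-104

Using the Lagrange interpolation formula with nodes 3, 7, 9:
  L_0(n) = (n - 7)(n - 9) / 24
  L_1(n) = (n - 3)(n - 9) / -8
  L_2(n) = (n - 3)(n - 7) / 12
Then P(n) = -46·L_0(n) - 186·L_1(n) - 292·L_2(n).
Expanding and collecting terms gives P(n) = -3n^2 - 5n - 4.
Evaluating at n = 5: P(5) = -104.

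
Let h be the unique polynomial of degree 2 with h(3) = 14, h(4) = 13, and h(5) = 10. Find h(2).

13

Write h(x) = ax^2 + bx + c. Substituting each data point gives a linear system:
  9a + 3b + c = 14
  16a + 4b + c = 13
  25a + 5b + c = 10
Solving the system yields a = -1, b = 6, c = 5.
So h(x) = -x^2 + 6x + 5.
Then h(2) = 13.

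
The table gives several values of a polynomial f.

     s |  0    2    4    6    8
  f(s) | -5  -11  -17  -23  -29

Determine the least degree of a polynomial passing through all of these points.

Forward differences of the values at s = 0, 2, 4, 6, 8:
  f  : -5  -11  -17  -23  -29
  Δ  : -6  -6  -6  -6
  Δ^2: 0  0  0
  Δ^3: 0  0
  Δ^4: 0
The first differences are constant (-6) and nonzero, while all higher differences vanish, so the minimal degree is 1.

1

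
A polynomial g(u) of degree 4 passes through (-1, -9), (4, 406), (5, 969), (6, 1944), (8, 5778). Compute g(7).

3487

Write g(u) = au^4 + bu^3 + cu^2 + du + e. Substituting each data point gives a linear system:
  a - b + c - d + e = -9
  256a + 64b + 16c + 4d + e = 406
  625a + 125b + 25c + 5d + e = 969
  1296a + 216b + 36c + 6d + e = 1944
  4096a + 512b + 64c + 8d + e = 5778
Solving the system yields a = 1, b = 4, c = -5, d = -5, e = -6.
So g(u) = u^4 + 4u^3 - 5u^2 - 5u - 6.
Then g(7) = 3487.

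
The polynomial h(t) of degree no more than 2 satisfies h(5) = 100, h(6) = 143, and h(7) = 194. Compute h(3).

38

Write h(t) = at^2 + bt + c. Substituting each data point gives a linear system:
  25a + 5b + c = 100
  36a + 6b + c = 143
  49a + 7b + c = 194
Solving the system yields a = 4, b = -1, c = 5.
So h(t) = 4t² - t + 5.
Then h(3) = 38.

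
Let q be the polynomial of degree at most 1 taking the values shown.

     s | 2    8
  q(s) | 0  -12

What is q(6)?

Using the Lagrange interpolation formula with nodes 2, 8:
  L_0(s) = (s - 8) / -6
  L_1(s) = (s - 2) / 6
Then q(s) = 0·L_0(s) - 12·L_1(s).
Expanding and collecting terms gives q(s) = -2s + 4.
Evaluating at s = 6: q(6) = -8.

-8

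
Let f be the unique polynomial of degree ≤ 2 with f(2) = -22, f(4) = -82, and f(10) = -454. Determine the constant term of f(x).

Write f(x) = ax^2 + bx + c. Substituting each data point gives a linear system:
  4a + 2b + c = -22
  16a + 4b + c = -82
  100a + 10b + c = -454
Solving the system yields a = -4, b = -6, c = 6.
So f(x) = -4x^2 - 6x + 6.
The constant term is 6.

6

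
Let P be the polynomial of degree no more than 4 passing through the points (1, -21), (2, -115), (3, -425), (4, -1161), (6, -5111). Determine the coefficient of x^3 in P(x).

-5

Write P(x) = ax^4 + bx^3 + cx^2 + dx + e. Substituting each data point gives a linear system:
  a + b + c + d + e = -21
  16a + 8b + 4c + 2d + e = -115
  81a + 27b + 9c + 3d + e = -425
  256a + 64b + 16c + 4d + e = -1161
  1296a + 216b + 36c + 6d + e = -5111
Solving the system yields a = -3, b = -5, c = -3, d = -5, e = -5.
So P(x) = -3x^4 - 5x^3 - 3x^2 - 5x - 5.
The coefficient of x^3 is -5.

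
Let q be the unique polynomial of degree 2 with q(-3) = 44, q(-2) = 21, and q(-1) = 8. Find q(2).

29

Using the Lagrange interpolation formula with nodes -3, -2, -1:
  L_0(x) = (x + 2)(x + 1) / 2
  L_1(x) = (x + 3)(x + 1) / -1
  L_2(x) = (x + 3)(x + 2) / 2
Then q(x) = 44·L_0(x) + 21·L_1(x) + 8·L_2(x).
Expanding and collecting terms gives q(x) = 5x^2 + 2x + 5.
Evaluating at x = 2: q(2) = 29.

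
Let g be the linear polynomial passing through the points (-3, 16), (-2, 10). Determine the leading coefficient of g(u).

Write g(u) = au + b. Substituting each data point gives a linear system:
  -3a + b = 16
  -2a + b = 10
Solving the system yields a = -6, b = -2.
So g(u) = -6u - 2.
The leading coefficient is -6.

-6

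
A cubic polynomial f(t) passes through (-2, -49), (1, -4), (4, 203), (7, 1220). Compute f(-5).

Forward differences of the values at t = -2, 1, 4, 7:
  f  : -49  -4  203  1220
  Δ  : 45  207  1017
  Δ^2: 162  810
  Δ^3: 648
The third differences are constant, confirming degree 3.
Interpolating (Newton forward form) and evaluating at t = -5 gives f(-5) = -580.

-580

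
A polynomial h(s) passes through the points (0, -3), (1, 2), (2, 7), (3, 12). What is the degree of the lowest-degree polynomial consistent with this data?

Forward differences of the values at s = 0, 1, 2, 3:
  h  : -3  2  7  12
  Δ  : 5  5  5
  Δ^2: 0  0
  Δ^3: 0
The first differences are constant (5) and nonzero, while all higher differences vanish, so the minimal degree is 1.

1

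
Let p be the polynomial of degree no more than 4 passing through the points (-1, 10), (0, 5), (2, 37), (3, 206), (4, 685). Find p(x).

Write p(x) = ax^4 + bx^3 + cx^2 + dx + e. Substituting each data point gives a linear system:
  a - b + c - d + e = 10
  e = 5
  16a + 8b + 4c + 2d + e = 37
  81a + 27b + 9c + 3d + e = 206
  256a + 64b + 16c + 4d + e = 685
Solving the system yields a = 3, b = -1, c = -1, d = -2, e = 5.
So p(x) = 3x⁴ - x³ - x² - 2x + 5.
Check: p(4) = 685. ✓

p(x) = 3x^4 - x^3 - x^2 - 2x + 5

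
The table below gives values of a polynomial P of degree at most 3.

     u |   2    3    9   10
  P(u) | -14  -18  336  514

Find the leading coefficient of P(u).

Write P(u) = au^3 + bu^2 + cu + d. Substituting each data point gives a linear system:
  8a + 4b + 2c + d = -14
  27a + 9b + 3c + d = -18
  729a + 81b + 9c + d = 336
  1000a + 100b + 10c + d = 514
Solving the system yields a = 1, b = -5, c = 2, d = -6.
So P(u) = u^3 - 5u^2 + 2u - 6.
The leading coefficient is 1.

1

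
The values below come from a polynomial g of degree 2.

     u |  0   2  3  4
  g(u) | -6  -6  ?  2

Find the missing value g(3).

-3

The 3 known points determine the degree-2 polynomial uniquely.
Write g(u) = au^2 + bu + c. Substituting each data point gives a linear system:
  c = -6
  4a + 2b + c = -6
  16a + 4b + c = 2
Solving the system yields a = 1, b = -2, c = -6.
So g(u) = u² - 2u - 6.
Then g(3) = -3.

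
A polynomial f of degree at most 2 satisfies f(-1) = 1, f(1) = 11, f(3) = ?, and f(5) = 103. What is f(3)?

45

The 3 known points determine the degree-2 polynomial uniquely.
Write f(x) = ax^2 + bx + c. Substituting each data point gives a linear system:
  a - b + c = 1
  a + b + c = 11
  25a + 5b + c = 103
Solving the system yields a = 3, b = 5, c = 3.
So f(x) = 3x^2 + 5x + 3.
Then f(3) = 45.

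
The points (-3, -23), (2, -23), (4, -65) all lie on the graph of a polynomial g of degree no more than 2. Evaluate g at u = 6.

-131

Using the Lagrange interpolation formula with nodes -3, 2, 4:
  L_0(u) = (u - 2)(u - 4) / 35
  L_1(u) = (u + 3)(u - 4) / -10
  L_2(u) = (u + 3)(u - 2) / 14
Then g(u) = -23·L_0(u) - 23·L_1(u) - 65·L_2(u).
Expanding and collecting terms gives g(u) = -3u^2 - 3u - 5.
Evaluating at u = 6: g(6) = -131.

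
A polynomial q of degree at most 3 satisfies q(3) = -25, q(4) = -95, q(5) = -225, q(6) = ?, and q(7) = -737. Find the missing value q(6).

-433

The 4 known points determine the degree-3 polynomial uniquely.
Write q(t) = at^3 + bt^2 + ct + d. Substituting each data point gives a linear system:
  27a + 9b + 3c + d = -25
  64a + 16b + 4c + d = -95
  125a + 25b + 5c + d = -225
  343a + 49b + 7c + d = -737
Solving the system yields a = -3, b = 6, c = -1, d = 5.
So q(t) = -3t^3 + 6t^2 - t + 5.
Then q(6) = -433.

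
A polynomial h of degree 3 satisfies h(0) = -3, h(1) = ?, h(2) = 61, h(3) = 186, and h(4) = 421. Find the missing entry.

The 4 known points determine the degree-3 polynomial uniquely.
Write h(t) = at^3 + bt^2 + ct + d. Substituting each data point gives a linear system:
  d = -3
  8a + 4b + 2c + d = 61
  27a + 9b + 3c + d = 186
  64a + 16b + 4c + d = 421
Solving the system yields a = 6, b = 1, c = 6, d = -3.
So h(t) = 6t³ + t² + 6t - 3.
Then h(1) = 10.

10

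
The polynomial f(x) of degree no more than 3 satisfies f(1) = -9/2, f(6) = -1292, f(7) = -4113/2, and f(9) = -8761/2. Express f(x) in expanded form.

f(x) = -6x^3 - (1/2)x^2 + 4x - 2

Write f(x) = ax^3 + bx^2 + cx + d. Substituting each data point gives a linear system:
  a + b + c + d = -9/2
  216a + 36b + 6c + d = -1292
  343a + 49b + 7c + d = -4113/2
  729a + 81b + 9c + d = -8761/2
Solving the system yields a = -6, b = -1/2, c = 4, d = -2.
So f(x) = -6x^3 - (1/2)x^2 + 4x - 2.
Check: f(9) = -8761/2. ✓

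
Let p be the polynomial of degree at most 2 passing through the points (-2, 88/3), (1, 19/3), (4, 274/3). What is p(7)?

853/3

Forward differences of the values at t = -2, 1, 4:
  p  : 88/3  19/3  274/3
  Δ  : -23  85
  Δ^2: 108
The second differences are constant, confirming degree 2.
Interpolating (Newton forward form) and evaluating at t = 7 gives p(7) = 853/3.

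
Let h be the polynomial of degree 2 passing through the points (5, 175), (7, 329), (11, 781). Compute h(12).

924

Using the Lagrange interpolation formula with nodes 5, 7, 11:
  L_0(n) = (n - 7)(n - 11) / 12
  L_1(n) = (n - 5)(n - 11) / -8
  L_2(n) = (n - 5)(n - 7) / 24
Then h(n) = 175·L_0(n) + 329·L_1(n) + 781·L_2(n).
Expanding and collecting terms gives h(n) = 6n^2 + 5n.
Evaluating at n = 12: h(12) = 924.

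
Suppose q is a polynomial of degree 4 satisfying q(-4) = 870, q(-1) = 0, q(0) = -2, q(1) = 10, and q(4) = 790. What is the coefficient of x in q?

6

Write q(x) = ax^4 + bx^3 + cx^2 + dx + e. Substituting each data point gives a linear system:
  256a - 64b + 16c - 4d + e = 870
  a - b + c - d + e = 0
  e = -2
  a + b + c + d + e = 10
  256a + 64b + 16c + 4d + e = 790
Solving the system yields a = 3, b = -1, c = 4, d = 6, e = -2.
So q(x) = 3x^4 - x^3 + 4x^2 + 6x - 2.
The coefficient of x is 6.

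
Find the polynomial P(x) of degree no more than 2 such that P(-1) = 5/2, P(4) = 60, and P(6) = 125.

P(x) = 3x^2 + (5/2)x + 2

Write P(x) = ax^2 + bx + c. Substituting each data point gives a linear system:
  a - b + c = 5/2
  16a + 4b + c = 60
  36a + 6b + c = 125
Solving the system yields a = 3, b = 5/2, c = 2.
So P(x) = 3x^2 + (5/2)x + 2.
Check: P(6) = 125. ✓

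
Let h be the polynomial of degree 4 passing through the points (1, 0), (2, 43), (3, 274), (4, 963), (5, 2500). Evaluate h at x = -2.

99

Using the Lagrange interpolation formula with nodes 1, 2, 3, 4, 5:
  L_0(x) = (x - 2)(x - 3)(x - 4)(x - 5) / 24
  L_1(x) = (x - 1)(x - 3)(x - 4)(x - 5) / -6
  L_2(x) = (x - 1)(x - 2)(x - 4)(x - 5) / 4
  L_3(x) = (x - 1)(x - 2)(x - 3)(x - 5) / -6
  L_4(x) = (x - 1)(x - 2)(x - 3)(x - 4) / 24
Then h(x) = 0·L_0(x) + 43·L_1(x) + 274·L_2(x) + 963·L_3(x) + 2500·L_4(x).
Expanding and collecting terms gives h(x) = 5x^4 - 5x^3 - x^2 + 6x - 5.
Evaluating at x = -2: h(-2) = 99.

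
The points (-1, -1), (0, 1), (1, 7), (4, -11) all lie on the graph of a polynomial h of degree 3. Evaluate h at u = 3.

7

Using the Lagrange interpolation formula with nodes -1, 0, 1, 4:
  L_0(u) = u(u - 1)(u - 4) / -10
  L_1(u) = (u + 1)(u - 1)(u - 4) / 4
  L_2(u) = (u + 1)u(u - 4) / -6
  L_3(u) = (u + 1)u(u - 1) / 60
Then h(u) = -1·L_0(u) + 1·L_1(u) + 7·L_2(u) - 11·L_3(u).
Expanding and collecting terms gives h(u) = -u^3 + 2u^2 + 5u + 1.
Evaluating at u = 3: h(3) = 7.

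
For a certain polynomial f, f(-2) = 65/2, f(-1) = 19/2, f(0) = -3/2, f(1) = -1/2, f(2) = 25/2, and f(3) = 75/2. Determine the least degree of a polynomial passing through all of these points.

Forward differences of the values at n = -2, -1, 0, 1, 2, 3:
  f  : 65/2  19/2  -3/2  -1/2  25/2  75/2
  Δ  : -23  -11  1  13  25
  Δ^2: 12  12  12  12
  Δ^3: 0  0  0
  Δ^4: 0  0
  Δ^5: 0
The second differences are constant (12) and nonzero, while all higher differences vanish, so the minimal degree is 2.

2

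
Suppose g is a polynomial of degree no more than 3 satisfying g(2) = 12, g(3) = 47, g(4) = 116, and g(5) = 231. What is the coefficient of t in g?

Write g(t) = at^3 + bt^2 + ct + d. Substituting each data point gives a linear system:
  8a + 4b + 2c + d = 12
  27a + 9b + 3c + d = 47
  64a + 16b + 4c + d = 116
  125a + 25b + 5c + d = 231
Solving the system yields a = 2, b = -1, c = 2, d = -4.
So g(t) = 2t^3 - t^2 + 2t - 4.
The coefficient of t is 2.

2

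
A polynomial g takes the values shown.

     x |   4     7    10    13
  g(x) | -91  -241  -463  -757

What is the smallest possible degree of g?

Forward differences of the values at x = 4, 7, 10, 13:
  g  : -91  -241  -463  -757
  Δ  : -150  -222  -294
  Δ^2: -72  -72
  Δ^3: 0
The second differences are constant (-72) and nonzero, while all higher differences vanish, so the minimal degree is 2.

2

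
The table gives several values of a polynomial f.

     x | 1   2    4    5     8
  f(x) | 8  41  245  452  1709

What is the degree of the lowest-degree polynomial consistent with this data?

3

Divided differences on the nodes 1, 2, 4, 5, 8:
  order 0: 8  41  245  452  1709
  order 1: 33  102  207  419
  order 2: 23  35  53
  order 3: 3  3
  order 4: 0
The order-3 divided differences are all 3 (nonzero) and every higher order vanishes, so the data lies on a polynomial of degree exactly 3.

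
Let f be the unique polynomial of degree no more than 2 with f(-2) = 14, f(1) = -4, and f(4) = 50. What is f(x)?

f(x) = 4x^2 - 2x - 6

Write f(x) = ax^2 + bx + c. Substituting each data point gives a linear system:
  4a - 2b + c = 14
  a + b + c = -4
  16a + 4b + c = 50
Solving the system yields a = 4, b = -2, c = -6.
So f(x) = 4x² - 2x - 6.
Check: f(1) = -4. ✓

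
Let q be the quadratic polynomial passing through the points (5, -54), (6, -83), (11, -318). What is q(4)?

-31

Using the Lagrange interpolation formula with nodes 5, 6, 11:
  L_0(u) = (u - 6)(u - 11) / 6
  L_1(u) = (u - 5)(u - 11) / -5
  L_2(u) = (u - 5)(u - 6) / 30
Then q(u) = -54·L_0(u) - 83·L_1(u) - 318·L_2(u).
Expanding and collecting terms gives q(u) = -3u² + 4u + 1.
Evaluating at u = 4: q(4) = -31.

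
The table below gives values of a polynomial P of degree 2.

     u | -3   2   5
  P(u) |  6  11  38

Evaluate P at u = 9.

102

Write P(u) = au^2 + bu + c. Substituting each data point gives a linear system:
  9a - 3b + c = 6
  4a + 2b + c = 11
  25a + 5b + c = 38
Solving the system yields a = 1, b = 2, c = 3.
So P(u) = u² + 2u + 3.
Then P(9) = 102.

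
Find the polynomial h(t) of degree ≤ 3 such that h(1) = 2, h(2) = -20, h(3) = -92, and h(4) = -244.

h(t) = -5t^3 + 5t^2 - 2t + 4

Using the Lagrange interpolation formula with nodes 1, 2, 3, 4:
  L_0(t) = (t - 2)(t - 3)(t - 4) / -6
  L_1(t) = (t - 1)(t - 3)(t - 4) / 2
  L_2(t) = (t - 1)(t - 2)(t - 4) / -2
  L_3(t) = (t - 1)(t - 2)(t - 3) / 6
Then h(t) = 2·L_0(t) - 20·L_1(t) - 92·L_2(t) - 244·L_3(t).
Expanding and collecting terms gives h(t) = -5t³ + 5t² - 2t + 4.
Check: h(2) = -20. ✓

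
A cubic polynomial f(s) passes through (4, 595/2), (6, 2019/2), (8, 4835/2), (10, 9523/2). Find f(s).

Using the Lagrange interpolation formula with nodes 4, 6, 8, 10:
  L_0(s) = (s - 6)(s - 8)(s - 10) / -48
  L_1(s) = (s - 4)(s - 8)(s - 10) / 16
  L_2(s) = (s - 4)(s - 6)(s - 10) / -16
  L_3(s) = (s - 4)(s - 6)(s - 8) / 48
Then f(s) = 595/2·L_0(s) + 2019/2·L_1(s) + 4835/2·L_2(s) + 9523/2·L_3(s).
Expanding and collecting terms gives f(s) = 5s^3 - 3s^2 + 6s + 3/2.
Check: f(8) = 4835/2. ✓

f(s) = 5s^3 - 3s^2 + 6s + 3/2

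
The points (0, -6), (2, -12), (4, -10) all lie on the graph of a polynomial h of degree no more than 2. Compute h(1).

-10

Forward differences of the values at u = 0, 2, 4:
  h  : -6  -12  -10
  Δ  : -6  2
  Δ^2: 8
The second differences are constant, confirming degree 2.
Interpolating (Newton forward form) and evaluating at u = 1 gives h(1) = -10.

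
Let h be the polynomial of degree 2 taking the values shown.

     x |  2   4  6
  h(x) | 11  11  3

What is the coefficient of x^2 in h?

-1

Write h(x) = ax^2 + bx + c. Substituting each data point gives a linear system:
  4a + 2b + c = 11
  16a + 4b + c = 11
  36a + 6b + c = 3
Solving the system yields a = -1, b = 6, c = 3.
So h(x) = -x^2 + 6x + 3.
The leading coefficient is -1.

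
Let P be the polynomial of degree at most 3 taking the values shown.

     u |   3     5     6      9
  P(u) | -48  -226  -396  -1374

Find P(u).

Write P(u) = au^3 + bu^2 + cu + d. Substituting each data point gives a linear system:
  27a + 9b + 3c + d = -48
  125a + 25b + 5c + d = -226
  216a + 36b + 6c + d = -396
  729a + 81b + 9c + d = -1374
Solving the system yields a = -2, b = 1, c = 1, d = -6.
So P(u) = -2u^3 + u^2 + u - 6.
Check: P(5) = -226. ✓

P(u) = -2u^3 + u^2 + u - 6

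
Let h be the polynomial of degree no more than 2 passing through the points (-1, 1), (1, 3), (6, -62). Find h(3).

Write h(t) = at^2 + bt + c. Substituting each data point gives a linear system:
  a - b + c = 1
  a + b + c = 3
  36a + 6b + c = -62
Solving the system yields a = -2, b = 1, c = 4.
So h(t) = -2t^2 + t + 4.
Then h(3) = -11.

-11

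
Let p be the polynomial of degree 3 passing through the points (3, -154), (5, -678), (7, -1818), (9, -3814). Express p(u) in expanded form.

p(u) = -5u^3 - 2u^2 - u + 2

Using the Lagrange interpolation formula with nodes 3, 5, 7, 9:
  L_0(u) = (u - 5)(u - 7)(u - 9) / -48
  L_1(u) = (u - 3)(u - 7)(u - 9) / 16
  L_2(u) = (u - 3)(u - 5)(u - 9) / -16
  L_3(u) = (u - 3)(u - 5)(u - 7) / 48
Then p(u) = -154·L_0(u) - 678·L_1(u) - 1818·L_2(u) - 3814·L_3(u).
Expanding and collecting terms gives p(u) = -5u^3 - 2u^2 - u + 2.
Check: p(7) = -1818. ✓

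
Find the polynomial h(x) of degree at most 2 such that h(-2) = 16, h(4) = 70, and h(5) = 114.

Write h(x) = ax^2 + bx + c. Substituting each data point gives a linear system:
  4a - 2b + c = 16
  16a + 4b + c = 70
  25a + 5b + c = 114
Solving the system yields a = 5, b = -1, c = -6.
So h(x) = 5x² - x - 6.
Check: h(4) = 70. ✓

h(x) = 5x^2 - x - 6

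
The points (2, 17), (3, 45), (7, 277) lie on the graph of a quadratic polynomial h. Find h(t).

h(t) = 6t^2 - 2t - 3

Write h(t) = at^2 + bt + c. Substituting each data point gives a linear system:
  4a + 2b + c = 17
  9a + 3b + c = 45
  49a + 7b + c = 277
Solving the system yields a = 6, b = -2, c = -3.
So h(t) = 6t^2 - 2t - 3.
Check: h(2) = 17. ✓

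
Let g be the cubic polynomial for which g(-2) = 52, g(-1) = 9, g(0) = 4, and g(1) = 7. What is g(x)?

Write g(x) = ax^3 + bx^2 + cx + d. Substituting each data point gives a linear system:
  -8a + 4b - 2c + d = 52
  -a + b - c + d = 9
  d = 4
  a + b + c + d = 7
Solving the system yields a = -5, b = 4, c = 4, d = 4.
So g(x) = -5x^3 + 4x^2 + 4x + 4.
Check: g(-2) = 52. ✓

g(x) = -5x^3 + 4x^2 + 4x + 4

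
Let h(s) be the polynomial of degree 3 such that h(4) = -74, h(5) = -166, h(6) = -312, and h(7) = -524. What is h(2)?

-4

Using the Lagrange interpolation formula with nodes 4, 5, 6, 7:
  L_0(s) = (s - 5)(s - 6)(s - 7) / -6
  L_1(s) = (s - 4)(s - 6)(s - 7) / 2
  L_2(s) = (s - 4)(s - 5)(s - 7) / -2
  L_3(s) = (s - 4)(s - 5)(s - 6) / 6
Then h(s) = -74·L_0(s) - 166·L_1(s) - 312·L_2(s) - 524·L_3(s).
Expanding and collecting terms gives h(s) = -2s^3 + 3s^2 + 3s - 6.
Evaluating at s = 2: h(2) = -4.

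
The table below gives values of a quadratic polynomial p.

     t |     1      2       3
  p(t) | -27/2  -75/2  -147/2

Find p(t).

p(t) = -6t^2 - 6t - 3/2

Write p(t) = at^2 + bt + c. Substituting each data point gives a linear system:
  a + b + c = -27/2
  4a + 2b + c = -75/2
  9a + 3b + c = -147/2
Solving the system yields a = -6, b = -6, c = -3/2.
So p(t) = -6t² - 6t - 3/2.
Check: p(1) = -27/2. ✓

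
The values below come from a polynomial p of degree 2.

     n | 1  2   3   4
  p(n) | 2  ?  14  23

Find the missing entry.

7

On equispaced nodes a degree-2 polynomial has vanishing third forward difference, so
  - p(1) + 3·p(2) - 3·p(3) + p(4) = 0.
Substituting the known values and solving for p(2):
  3·p(2) = 21
  p(2) = 7.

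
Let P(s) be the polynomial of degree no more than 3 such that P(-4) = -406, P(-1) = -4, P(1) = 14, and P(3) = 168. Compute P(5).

Using the Lagrange interpolation formula with nodes -4, -1, 1, 3:
  L_0(s) = (s + 1)(s - 1)(s - 3) / -105
  L_1(s) = (s + 4)(s - 1)(s - 3) / 24
  L_2(s) = (s + 4)(s + 1)(s - 3) / -20
  L_3(s) = (s + 4)(s + 1)(s - 1) / 56
Then P(s) = -406·L_0(s) - 4·L_1(s) + 14·L_2(s) + 168·L_3(s).
Expanding and collecting terms gives P(s) = 6s^3 - s^2 + 3s + 6.
Evaluating at s = 5: P(5) = 746.

746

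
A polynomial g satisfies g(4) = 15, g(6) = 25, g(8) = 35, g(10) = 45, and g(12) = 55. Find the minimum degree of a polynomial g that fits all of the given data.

1

Forward differences of the values at x = 4, 6, 8, 10, 12:
  g  : 15  25  35  45  55
  Δ  : 10  10  10  10
  Δ^2: 0  0  0
  Δ^3: 0  0
  Δ^4: 0
The first differences are constant (10) and nonzero, while all higher differences vanish, so the minimal degree is 1.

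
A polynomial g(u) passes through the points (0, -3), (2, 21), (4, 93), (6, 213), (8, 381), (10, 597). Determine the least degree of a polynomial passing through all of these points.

Forward differences of the values at u = 0, 2, 4, 6, 8, 10:
  g  : -3  21  93  213  381  597
  Δ  : 24  72  120  168  216
  Δ^2: 48  48  48  48
  Δ^3: 0  0  0
  Δ^4: 0  0
  Δ^5: 0
The second differences are constant (48) and nonzero, while all higher differences vanish, so the minimal degree is 2.

2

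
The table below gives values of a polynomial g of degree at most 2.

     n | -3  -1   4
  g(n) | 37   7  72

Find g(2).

Using the Lagrange interpolation formula with nodes -3, -1, 4:
  L_0(n) = (n + 1)(n - 4) / 14
  L_1(n) = (n + 3)(n - 4) / -10
  L_2(n) = (n + 3)(n + 1) / 35
Then g(n) = 37·L_0(n) + 7·L_1(n) + 72·L_2(n).
Expanding and collecting terms gives g(n) = 4n² + n + 4.
Evaluating at n = 2: g(2) = 22.

22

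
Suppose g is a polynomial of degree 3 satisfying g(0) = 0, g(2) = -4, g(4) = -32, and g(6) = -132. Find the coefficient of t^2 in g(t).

Write g(t) = at^3 + bt^2 + ct + d. Substituting each data point gives a linear system:
  d = 0
  8a + 4b + 2c + d = -4
  64a + 16b + 4c + d = -32
  216a + 36b + 6c + d = -132
Solving the system yields a = -1, b = 3, c = -4, d = 0.
So g(t) = -t^3 + 3t^2 - 4t.
The coefficient of t^2 is 3.

3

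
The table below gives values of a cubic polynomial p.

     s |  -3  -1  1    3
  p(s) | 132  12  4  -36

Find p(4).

Using the Lagrange interpolation formula with nodes -3, -1, 1, 3:
  L_0(s) = (s + 1)(s - 1)(s - 3) / -48
  L_1(s) = (s + 3)(s - 1)(s - 3) / 16
  L_2(s) = (s + 3)(s + 1)(s - 3) / -16
  L_3(s) = (s + 3)(s + 1)(s - 1) / 48
Then p(s) = 132·L_0(s) + 12·L_1(s) + 4·L_2(s) - 36·L_3(s).
Expanding and collecting terms gives p(s) = -3s^3 + 5s^2 - s + 3.
Evaluating at s = 4: p(4) = -113.

-113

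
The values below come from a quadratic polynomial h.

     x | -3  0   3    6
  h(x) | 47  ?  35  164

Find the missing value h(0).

On equispaced nodes a degree-2 polynomial has vanishing third forward difference, so
  - h(-3) + 3·h(0) - 3·h(3) + h(6) = 0.
Substituting the known values and solving for h(0):
  3·h(0) = -12
  h(0) = -4.

-4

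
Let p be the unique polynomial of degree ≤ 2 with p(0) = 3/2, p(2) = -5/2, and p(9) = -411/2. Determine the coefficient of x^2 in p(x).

Write p(x) = ax^2 + bx + c. Substituting each data point gives a linear system:
  c = 3/2
  4a + 2b + c = -5/2
  81a + 9b + c = -411/2
Solving the system yields a = -3, b = 4, c = 3/2.
So p(x) = -3x² + 4x + 3/2.
The leading coefficient is -3.

-3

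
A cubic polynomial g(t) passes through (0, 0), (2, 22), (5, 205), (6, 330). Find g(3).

57

Using the Lagrange interpolation formula with nodes 0, 2, 5, 6:
  L_0(t) = (t - 2)(t - 5)(t - 6) / -60
  L_1(t) = t(t - 5)(t - 6) / 24
  L_2(t) = t(t - 2)(t - 6) / -15
  L_3(t) = t(t - 2)(t - 5) / 24
Then g(t) = 0·L_0(t) + 22·L_1(t) + 205·L_2(t) + 330·L_3(t).
Expanding and collecting terms gives g(t) = t^3 + 3t^2 + t.
Evaluating at t = 3: g(3) = 57.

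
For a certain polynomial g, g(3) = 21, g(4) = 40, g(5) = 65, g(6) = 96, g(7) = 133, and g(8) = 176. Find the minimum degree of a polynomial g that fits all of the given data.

2

Forward differences of the values at t = 3, 4, 5, 6, 7, 8:
  g  : 21  40  65  96  133  176
  Δ  : 19  25  31  37  43
  Δ^2: 6  6  6  6
  Δ^3: 0  0  0
  Δ^4: 0  0
  Δ^5: 0
The second differences are constant (6) and nonzero, while all higher differences vanish, so the minimal degree is 2.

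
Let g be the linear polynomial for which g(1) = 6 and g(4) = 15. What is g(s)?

g(s) = 3s + 3

Write g(s) = as + b. Substituting each data point gives a linear system:
  a + b = 6
  4a + b = 15
Solving the system yields a = 3, b = 3.
So g(s) = 3s + 3.
Check: g(1) = 6. ✓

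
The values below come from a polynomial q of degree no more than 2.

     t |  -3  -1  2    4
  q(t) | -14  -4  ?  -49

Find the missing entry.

-19

The 3 known points determine the degree-2 polynomial uniquely.
Write q(t) = at^2 + bt + c. Substituting each data point gives a linear system:
  9a - 3b + c = -14
  a - b + c = -4
  16a + 4b + c = -49
Solving the system yields a = -2, b = -3, c = -5.
So q(t) = -2t^2 - 3t - 5.
Then q(2) = -19.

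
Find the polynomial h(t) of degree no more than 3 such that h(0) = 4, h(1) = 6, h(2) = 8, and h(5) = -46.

Using the Lagrange interpolation formula with nodes 0, 1, 2, 5:
  L_0(t) = (t - 1)(t - 2)(t - 5) / -10
  L_1(t) = t(t - 2)(t - 5) / 4
  L_2(t) = t(t - 1)(t - 5) / -6
  L_3(t) = t(t - 1)(t - 2) / 60
Then h(t) = 4·L_0(t) + 6·L_1(t) + 8·L_2(t) - 46·L_3(t).
Expanding and collecting terms gives h(t) = -t^3 + 3t^2 + 4.
Check: h(5) = -46. ✓

h(t) = -t^3 + 3t^2 + 4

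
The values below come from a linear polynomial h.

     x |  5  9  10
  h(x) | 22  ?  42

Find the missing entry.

The 2 known points determine the degree-1 polynomial uniquely.
Write h(x) = ax + b. Substituting each data point gives a linear system:
  5a + b = 22
  10a + b = 42
Solving the system yields a = 4, b = 2.
So h(x) = 4x + 2.
Then h(9) = 38.

38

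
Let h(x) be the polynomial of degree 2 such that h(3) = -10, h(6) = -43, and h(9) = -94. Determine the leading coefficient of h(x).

Write h(x) = ax^2 + bx + c. Substituting each data point gives a linear system:
  9a + 3b + c = -10
  36a + 6b + c = -43
  81a + 9b + c = -94
Solving the system yields a = -1, b = -2, c = 5.
So h(x) = -x² - 2x + 5.
The leading coefficient is -1.

-1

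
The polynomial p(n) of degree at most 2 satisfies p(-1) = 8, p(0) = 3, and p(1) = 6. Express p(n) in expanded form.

p(n) = 4n^2 - n + 3

Write p(n) = an^2 + bn + c. Substituting each data point gives a linear system:
  a - b + c = 8
  c = 3
  a + b + c = 6
Solving the system yields a = 4, b = -1, c = 3.
So p(n) = 4n^2 - n + 3.
Check: p(0) = 3. ✓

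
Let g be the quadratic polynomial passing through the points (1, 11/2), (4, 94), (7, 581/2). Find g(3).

Forward differences of the values at t = 1, 4, 7:
  g  : 11/2  94  581/2
  Δ  : 177/2  393/2
  Δ^2: 108
The second differences are constant, confirming degree 2.
Interpolating (Newton forward form) and evaluating at t = 3 gives g(3) = 105/2.

105/2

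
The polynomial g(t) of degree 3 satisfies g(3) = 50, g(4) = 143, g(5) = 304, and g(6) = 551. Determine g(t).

g(t) = 3t^3 - 2t^2 - 4t - 1

Using the Lagrange interpolation formula with nodes 3, 4, 5, 6:
  L_0(t) = (t - 4)(t - 5)(t - 6) / -6
  L_1(t) = (t - 3)(t - 5)(t - 6) / 2
  L_2(t) = (t - 3)(t - 4)(t - 6) / -2
  L_3(t) = (t - 3)(t - 4)(t - 5) / 6
Then g(t) = 50·L_0(t) + 143·L_1(t) + 304·L_2(t) + 551·L_3(t).
Expanding and collecting terms gives g(t) = 3t^3 - 2t^2 - 4t - 1.
Check: g(4) = 143. ✓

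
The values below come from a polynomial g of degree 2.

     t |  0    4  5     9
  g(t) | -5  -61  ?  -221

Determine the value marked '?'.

The 3 known points determine the degree-2 polynomial uniquely.
Write g(t) = at^2 + bt + c. Substituting each data point gives a linear system:
  c = -5
  16a + 4b + c = -61
  81a + 9b + c = -221
Solving the system yields a = -2, b = -6, c = -5.
So g(t) = -2t^2 - 6t - 5.
Then g(5) = -85.

-85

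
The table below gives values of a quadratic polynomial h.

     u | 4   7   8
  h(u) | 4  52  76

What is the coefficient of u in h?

-6

Write h(u) = au^2 + bu + c. Substituting each data point gives a linear system:
  16a + 4b + c = 4
  49a + 7b + c = 52
  64a + 8b + c = 76
Solving the system yields a = 2, b = -6, c = -4.
So h(u) = 2u² - 6u - 4.
The coefficient of u is -6.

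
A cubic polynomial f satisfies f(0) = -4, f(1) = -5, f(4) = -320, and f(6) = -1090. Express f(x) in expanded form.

f(x) = -5x^3 - x^2 + 5x - 4

Write f(x) = ax^3 + bx^2 + cx + d. Substituting each data point gives a linear system:
  d = -4
  a + b + c + d = -5
  64a + 16b + 4c + d = -320
  216a + 36b + 6c + d = -1090
Solving the system yields a = -5, b = -1, c = 5, d = -4.
So f(x) = -5x³ - x² + 5x - 4.
Check: f(4) = -320. ✓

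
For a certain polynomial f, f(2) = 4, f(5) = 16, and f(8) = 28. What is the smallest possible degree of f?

Forward differences of the values at u = 2, 5, 8:
  f  : 4  16  28
  Δ  : 12  12
  Δ^2: 0
The first differences are constant (12) and nonzero, while all higher differences vanish, so the minimal degree is 1.

1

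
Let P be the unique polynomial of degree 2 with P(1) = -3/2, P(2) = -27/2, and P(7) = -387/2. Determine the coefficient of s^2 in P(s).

Write P(s) = as^2 + bs + c. Substituting each data point gives a linear system:
  a + b + c = -3/2
  4a + 2b + c = -27/2
  49a + 7b + c = -387/2
Solving the system yields a = -4, b = 0, c = 5/2.
So P(s) = -4s^2 + 5/2.
The leading coefficient is -4.

-4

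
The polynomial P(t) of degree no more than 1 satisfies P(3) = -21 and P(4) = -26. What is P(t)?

P(t) = -5t - 6

Write P(t) = at + b. Substituting each data point gives a linear system:
  3a + b = -21
  4a + b = -26
Solving the system yields a = -5, b = -6.
So P(t) = -5t - 6.
Check: P(4) = -26. ✓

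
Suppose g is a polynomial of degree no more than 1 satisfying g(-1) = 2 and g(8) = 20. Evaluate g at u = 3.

10

Write g(u) = au + b. Substituting each data point gives a linear system:
  -a + b = 2
  8a + b = 20
Solving the system yields a = 2, b = 4.
So g(u) = 2u + 4.
Then g(3) = 10.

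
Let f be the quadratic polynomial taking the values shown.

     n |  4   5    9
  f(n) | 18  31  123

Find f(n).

Using the Lagrange interpolation formula with nodes 4, 5, 9:
  L_0(n) = (n - 5)(n - 9) / 5
  L_1(n) = (n - 4)(n - 9) / -4
  L_2(n) = (n - 4)(n - 5) / 20
Then f(n) = 18·L_0(n) + 31·L_1(n) + 123·L_2(n).
Expanding and collecting terms gives f(n) = 2n^2 - 5n + 6.
Check: f(5) = 31. ✓

f(n) = 2n^2 - 5n + 6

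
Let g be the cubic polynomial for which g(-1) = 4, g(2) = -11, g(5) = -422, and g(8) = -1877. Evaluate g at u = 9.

Forward differences of the values at u = -1, 2, 5, 8:
  g  : 4  -11  -422  -1877
  Δ  : -15  -411  -1455
  Δ^2: -396  -1044
  Δ^3: -648
The third differences are constant, confirming degree 3.
Interpolating (Newton forward form) and evaluating at u = 9 gives g(9) = -2706.

-2706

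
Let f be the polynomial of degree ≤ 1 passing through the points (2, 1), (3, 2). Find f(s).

f(s) = s - 1

Using the Lagrange interpolation formula with nodes 2, 3:
  L_0(s) = (s - 3) / -1
  L_1(s) = (s - 2) / 1
Then f(s) = 1·L_0(s) + 2·L_1(s).
Expanding and collecting terms gives f(s) = s - 1.
Check: f(2) = 1. ✓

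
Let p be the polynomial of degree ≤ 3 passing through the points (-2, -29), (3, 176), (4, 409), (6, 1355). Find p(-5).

-680

Using the Lagrange interpolation formula with nodes -2, 3, 4, 6:
  L_0(t) = (t - 3)(t - 4)(t - 6) / -240
  L_1(t) = (t + 2)(t - 4)(t - 6) / 15
  L_2(t) = (t + 2)(t - 3)(t - 6) / -12
  L_3(t) = (t + 2)(t - 3)(t - 4) / 48
Then p(t) = -29·L_0(t) + 176·L_1(t) + 409·L_2(t) + 1355·L_3(t).
Expanding and collecting terms gives p(t) = 6t³ + 2t² - 3t + 5.
Evaluating at t = -5: p(-5) = -680.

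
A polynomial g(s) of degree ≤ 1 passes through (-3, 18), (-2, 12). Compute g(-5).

Write g(s) = as + b. Substituting each data point gives a linear system:
  -3a + b = 18
  -2a + b = 12
Solving the system yields a = -6, b = 0.
So g(s) = -6s.
Then g(-5) = 30.

30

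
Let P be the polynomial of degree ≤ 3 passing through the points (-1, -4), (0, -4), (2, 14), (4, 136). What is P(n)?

Write P(n) = an^3 + bn^2 + cn + d. Substituting each data point gives a linear system:
  -a + b - c + d = -4
  d = -4
  8a + 4b + 2c + d = 14
  64a + 16b + 4c + d = 136
Solving the system yields a = 2, b = 1, c = -1, d = -4.
So P(n) = 2n^3 + n^2 - n - 4.
Check: P(4) = 136. ✓

P(n) = 2n^3 + n^2 - n - 4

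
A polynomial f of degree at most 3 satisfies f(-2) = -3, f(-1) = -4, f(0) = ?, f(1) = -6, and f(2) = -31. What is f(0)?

-1

On equispaced nodes a degree-3 polynomial has vanishing fourth forward difference, so
  f(-2) - 4·f(-1) + 6·f(0) - 4·f(1) + f(2) = 0.
Substituting the known values and solving for f(0):
  6·f(0) = -6
  f(0) = -1.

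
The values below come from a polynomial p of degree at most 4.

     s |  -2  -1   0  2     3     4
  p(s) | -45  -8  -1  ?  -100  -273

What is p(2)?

The 5 known points determine the degree-4 polynomial uniquely.
Write p(s) = as^4 + bs^3 + cs^2 + ds + e. Substituting each data point gives a linear system:
  16a - 8b + 4c - 2d + e = -45
  a - b + c - d + e = -8
  e = -1
  81a + 27b + 9c + 3d + e = -100
  256a + 64b + 16c + 4d + e = -273
Solving the system yields a = -1, b = 1, c = -5, d = 0, e = -1.
So p(s) = -s^4 + s^3 - 5s^2 - 1.
Then p(2) = -29.

-29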